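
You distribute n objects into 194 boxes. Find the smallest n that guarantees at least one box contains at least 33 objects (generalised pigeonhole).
n = (33 − 1)·194 + 1 = 6209

By the generalised pigeonhole principle, to guarantee some box contains ≥ r objects we need more than (r − 1) · k objects total. Threshold: n = (r − 1) · k + 1. With r = 33 and k = 194: n = 32 · 194 + 1 = 6208 + 1 = 6209. For n = 6208 = 32 · 194, we can put exactly 32 objects in every box, avoiding 33 in any single one — so 6209 is tight.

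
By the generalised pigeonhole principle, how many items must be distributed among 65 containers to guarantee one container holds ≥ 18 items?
n = (18 − 1)·65 + 1 = 1106

By the generalised pigeonhole principle, to guarantee some box contains ≥ r objects we need more than (r − 1) · k objects total. Threshold: n = (r − 1) · k + 1. With r = 18 and k = 65: n = 17 · 65 + 1 = 1105 + 1 = 1106. For n = 1105 = 17 · 65, we can put exactly 17 objects in every box, avoiding 18 in any single one — so 1106 is tight.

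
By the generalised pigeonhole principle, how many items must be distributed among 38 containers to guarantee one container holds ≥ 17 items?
n = (17 − 1)·38 + 1 = 609

By the generalised pigeonhole principle, to guarantee some box contains ≥ r objects we need more than (r − 1) · k objects total. Threshold: n = (r − 1) · k + 1. With r = 17 and k = 38: n = 16 · 38 + 1 = 608 + 1 = 609. For n = 608 = 16 · 38, we can put exactly 16 objects in every box, avoiding 17 in any single one — so 609 is tight.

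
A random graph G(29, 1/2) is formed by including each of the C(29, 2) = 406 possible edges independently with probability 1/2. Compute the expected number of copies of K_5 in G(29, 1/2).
E[# K_5] = C(29, 5) · (1/2)^C(5, 2) = 118755 / 2^10 ≈ 115.971680

For each 5-subset S of vertices (there are C(29, 5) = 118755 such S), let X_S = 1 if S induces a K_5 (all C(5, 2) = 10 edges present). Then P(X_S = 1) = (1/2)^10 = 1/1024. By linearity of expectation, E[# K_5] = C(29, 5) · (1/2)^10 = 118755 / 1024 ≈ 115.971680.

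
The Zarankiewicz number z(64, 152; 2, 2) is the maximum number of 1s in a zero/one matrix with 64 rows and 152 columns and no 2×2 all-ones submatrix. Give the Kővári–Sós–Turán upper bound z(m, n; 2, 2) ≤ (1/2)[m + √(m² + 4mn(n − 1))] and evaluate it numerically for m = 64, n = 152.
z(64, 152; 2, 2) ≤ (1/2)[64 + √(64² + 4·64·152·151)] = (1/2)[64 + √5879808] = 1244.4158

Kővári–Sós–Turán: let r_1, ..., r_64 be the row sums and z = Σ r_i the total number of 1s. Each pair of columns can share at most one row with both entries 1 (else a 2×2 all-ones block appears), so Σ_i C(r_i, 2) ≤ C(152, 2) = 11476. By convexity Σ_i C(r_i, 2) ≥ 64·C(z/64, 2) = z(z − 64)/(2·64), giving z² − 64z − 64·152·151 ≤ 0 and hence z ≤ (1/2)[64 + √(4096 + 4·1468928)] = (1/2)[64 + √5879808] ≈ (1/2)(64 + 2424.8315) = 1244.4158.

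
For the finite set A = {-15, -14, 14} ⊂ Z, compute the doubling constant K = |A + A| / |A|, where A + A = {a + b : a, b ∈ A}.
K = |A + A| / |A| = 6/3 = 2

Enumerate A + A = {a + b : a, b ∈ A}. With |A| = 3, there are |A|^2 = 9 ordered sum pairs; collecting distinct values, A + A = {-30, -29, -28, -1, 0, 28}, so |A + A| = 6. Thus K = 6/3 = 2. For comparison, the minimum possible |A + A| over all 3-element sets is 2·3 − 1 = 5 (so min K = 5/3), attained only by arithmetic progressions.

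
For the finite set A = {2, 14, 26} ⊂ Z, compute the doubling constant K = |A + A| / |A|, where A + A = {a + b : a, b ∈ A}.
K = |A + A| / |A| = 5/3

Enumerate A + A = {a + b : a, b ∈ A}. With |A| = 3, there are |A|^2 = 9 ordered sum pairs; collecting distinct values, A + A = {4, 16, 28, 40, 52}, so |A + A| = 5. Thus K = 5/3. Here |A + A| = 2|A| − 1 = 5, the minimum possible — so K = 5/3 is minimal, which holds iff A is an arithmetic progression.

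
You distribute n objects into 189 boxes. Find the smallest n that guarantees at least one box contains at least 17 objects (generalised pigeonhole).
n = (17 − 1)·189 + 1 = 3025

By the generalised pigeonhole principle, to guarantee some box contains ≥ r objects we need more than (r − 1) · k objects total. Threshold: n = (r − 1) · k + 1. With r = 17 and k = 189: n = 16 · 189 + 1 = 3024 + 1 = 3025. For n = 3024 = 16 · 189, we can put exactly 16 objects in every box, avoiding 17 in any single one — so 3025 is tight.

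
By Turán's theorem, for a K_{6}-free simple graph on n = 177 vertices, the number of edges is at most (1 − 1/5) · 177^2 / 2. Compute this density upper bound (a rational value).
Turán density bound = (4/5) · 177^2/2 = 62658/5 ≈ 12531.6

Turán's theorem: ex(n, K_{r+1}) is achieved by the complete r-partite Turán graph T(n, r) with parts as balanced as possible, and is at most (1 − 1/r) · n^2/2. For r = 5, n = 177: the density bound is (4/5) · 31329/2 = 62658/5 ≈ 12531.6. The integer-valued extremum is e(T(177, 5)) = 12531, which is strictly less than the density bound 62658/5 since 5 ∤ 177 (the parts of T(177, 5) cannot all be equal).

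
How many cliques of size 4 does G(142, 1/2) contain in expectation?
E[# K_4] = C(142, 4) · (1/2)^C(4, 2) = 16234505 / 2^6 = 253664.140625

For each 4-subset S of vertices (there are C(142, 4) = 16234505 such S), let X_S = 1 if S induces a K_4 (all C(4, 2) = 6 edges present). Then P(X_S = 1) = (1/2)^6 = 1/64. By linearity of expectation, E[# K_4] = C(142, 4) · (1/2)^6 = 16234505 / 64 = 253664.140625.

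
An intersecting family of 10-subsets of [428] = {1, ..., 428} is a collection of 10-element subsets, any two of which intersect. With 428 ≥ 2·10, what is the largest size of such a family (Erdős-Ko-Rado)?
max |F| = C(427, 9) = 1194613602185145275

The Erdős-Ko-Rado theorem states: for n ≥ 2k, an intersecting family of k-subsets of an n-element set has size at most C(n − 1, k − 1), with equality for 'star' families {A ⊆ [n] : |A| = k, i ∈ A} (fix an element i). For n = 428, k = 10: C(427, 9) = 1194613602185145275.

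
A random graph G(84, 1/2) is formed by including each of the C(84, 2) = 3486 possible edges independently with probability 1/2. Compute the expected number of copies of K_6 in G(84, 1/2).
E[# K_6] = C(84, 6) · (1/2)^C(6, 2) = 406481544 / 2^15 = 50810193/4096 ≈ 12404.832275

For each 6-subset S of vertices (there are C(84, 6) = 406481544 such S), let X_S = 1 if S induces a K_6 (all C(6, 2) = 15 edges present). Then P(X_S = 1) = (1/2)^15 = 1/32768. By linearity of expectation, E[# K_6] = C(84, 6) · (1/2)^15 = 406481544 / 32768 = 50810193/4096 ≈ 12404.832275.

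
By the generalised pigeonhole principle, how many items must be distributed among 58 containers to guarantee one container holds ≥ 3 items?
n = (3 − 1)·58 + 1 = 117

By the generalised pigeonhole principle, to guarantee some box contains ≥ r objects we need more than (r − 1) · k objects total. Threshold: n = (r − 1) · k + 1. With r = 3 and k = 58: n = 2 · 58 + 1 = 116 + 1 = 117. For n = 116 = 2 · 58, we can put exactly 2 objects in every box, avoiding 3 in any single one — so 117 is tight.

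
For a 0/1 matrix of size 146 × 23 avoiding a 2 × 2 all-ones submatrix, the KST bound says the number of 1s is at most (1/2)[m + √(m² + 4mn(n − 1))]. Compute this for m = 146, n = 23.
z(146, 23; 2, 2) ≤ (1/2)[146 + √(146² + 4·146·23·22)] = (1/2)[146 + √316820] = 354.4338

Kővári–Sós–Turán: let r_1, ..., r_146 be the row sums and z = Σ r_i the total number of 1s. Each pair of columns can share at most one row with both entries 1 (else a 2×2 all-ones block appears), so Σ_i C(r_i, 2) ≤ C(23, 2) = 253. By convexity Σ_i C(r_i, 2) ≥ 146·C(z/146, 2) = z(z − 146)/(2·146), giving z² − 146z − 146·23·22 ≤ 0 and hence z ≤ (1/2)[146 + √(21316 + 4·73876)] = (1/2)[146 + √316820] ≈ (1/2)(146 + 562.8677) = 354.4338.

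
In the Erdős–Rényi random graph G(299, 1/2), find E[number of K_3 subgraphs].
E[# K_3] = C(299, 3) · (1/2)^C(3, 2) = 4410549 / 2^3 = 551318.625

For each 3-subset S of vertices (there are C(299, 3) = 4410549 such S), let X_S = 1 if S induces a K_3 (all C(3, 2) = 3 edges present). Then P(X_S = 1) = (1/2)^3 = 1/8. By linearity of expectation, E[# K_3] = C(299, 3) · (1/2)^3 = 4410549 / 8 = 551318.625.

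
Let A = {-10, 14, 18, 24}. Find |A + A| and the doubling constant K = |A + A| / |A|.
K = |A + A| / |A| = 10/4 = 5/2

Enumerate A + A = {a + b : a, b ∈ A}. With |A| = 4, there are |A|^2 = 16 ordered sum pairs; collecting distinct values, A + A = {-20, 4, 8, 14, 28, 32, 36, 38, 42, 48}, so |A + A| = 10. Thus K = 10/4 = 5/2. For comparison, the minimum possible |A + A| over all 4-element sets is 2·4 − 1 = 7 (so min K = 7/4), attained only by arithmetic progressions.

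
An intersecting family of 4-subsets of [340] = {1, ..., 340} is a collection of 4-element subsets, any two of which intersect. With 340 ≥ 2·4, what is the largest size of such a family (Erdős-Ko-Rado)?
max |F| = C(339, 3) = 6435689

Erdős-Ko-Rado (1961): when n ≥ 2k, max |F| = C(n−1, k−1). The bound is attained by the star {A : i ∈ A} for any fixed i ∈ [n]. Here C(340−1, 4−1) = C(339, 3) = 6435689.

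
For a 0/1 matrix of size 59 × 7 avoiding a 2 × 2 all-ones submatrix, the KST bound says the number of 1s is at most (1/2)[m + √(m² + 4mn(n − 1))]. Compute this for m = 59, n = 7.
z(59, 7; 2, 2) ≤ (1/2)[59 + √(59² + 4·59·7·6)] = (1/2)[59 + √13393] = 87.3641

Kővári–Sós–Turán: let r_1, ..., r_59 be the row sums and z = Σ r_i the total number of 1s. Each pair of columns can share at most one row with both entries 1 (else a 2×2 all-ones block appears), so Σ_i C(r_i, 2) ≤ C(7, 2) = 21. By convexity Σ_i C(r_i, 2) ≥ 59·C(z/59, 2) = z(z − 59)/(2·59), giving z² − 59z − 59·7·6 ≤ 0 and hence z ≤ (1/2)[59 + √(3481 + 4·2478)] = (1/2)[59 + √13393] ≈ (1/2)(59 + 115.7281) = 87.3641.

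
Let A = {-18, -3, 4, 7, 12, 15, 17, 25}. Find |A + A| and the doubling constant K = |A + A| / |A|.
K = |A + A| / |A| = 29/8

Enumerate A + A = {a + b : a, b ∈ A}. With |A| = 8, there are |A|^2 = 64 ordered sum pairs; collecting distinct values, A + A = {-36, -21, -14, -11, -6, -3, -1, 1, 4, 7, 8, 9, 11, 12, 14, 16, 19, 21, 22, 24, 27, 29, 30, 32, 34, 37, 40, 42, 50}, so |A + A| = 29. Thus K = 29/8. For comparison, the minimum possible |A + A| over all 8-element sets is 2·8 − 1 = 15 (so min K = 15/8), attained only by arithmetic progressions.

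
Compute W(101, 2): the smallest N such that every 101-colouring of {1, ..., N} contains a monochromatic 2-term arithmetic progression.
W(101, 2) = 101 + 1 = 102

A 2-term AP is any pair of integers, so a monochromatic 2-AP exists iff some colour is used at least twice. With 101 colours, the colouring i ↦ i on {1, ..., 101} uses each colour once, avoiding any monochromatic pair, so W(101, 2) > 101. For {1, ..., 102}, pigeonhole forces two integers of the same colour, which form a monochromatic 2-AP. Hence W(101, 2) = 102.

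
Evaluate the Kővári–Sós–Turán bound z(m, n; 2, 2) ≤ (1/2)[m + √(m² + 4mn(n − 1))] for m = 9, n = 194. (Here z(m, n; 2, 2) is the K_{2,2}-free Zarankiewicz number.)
z(9, 194; 2, 2) ≤ (1/2)[9 + √(9² + 4·9·194·193)] = (1/2)[9 + √1347993] = 585.0155

Kővári–Sós–Turán: let r_1, ..., r_9 be the row sums and z = Σ r_i the total number of 1s. Each pair of columns can share at most one row with both entries 1 (else a 2×2 all-ones block appears), so Σ_i C(r_i, 2) ≤ C(194, 2) = 18721. By convexity Σ_i C(r_i, 2) ≥ 9·C(z/9, 2) = z(z − 9)/(2·9), giving z² − 9z − 9·194·193 ≤ 0 and hence z ≤ (1/2)[9 + √(81 + 4·336978)] = (1/2)[9 + √1347993] ≈ (1/2)(9 + 1161.031) = 585.0155.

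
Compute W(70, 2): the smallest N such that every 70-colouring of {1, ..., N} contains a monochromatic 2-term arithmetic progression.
W(70, 2) = 70 + 1 = 71

A 2-term AP is any pair of integers, so a monochromatic 2-AP exists iff some colour is used at least twice. With 70 colours, the colouring i ↦ i on {1, ..., 70} uses each colour once, avoiding any monochromatic pair, so W(70, 2) > 70. For {1, ..., 71}, pigeonhole forces two integers of the same colour, which form a monochromatic 2-AP. Hence W(70, 2) = 71.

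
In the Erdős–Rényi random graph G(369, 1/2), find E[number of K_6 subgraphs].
E[# K_6] = C(369, 6) · (1/2)^C(6, 2) = 3365759545512 / 2^15 = 420719943189/4096 ≈ 102714829.880127

For each 6-subset S of vertices (there are C(369, 6) = 3365759545512 such S), let X_S = 1 if S induces a K_6 (all C(6, 2) = 15 edges present). Then P(X_S = 1) = (1/2)^15 = 1/32768. By linearity of expectation, E[# K_6] = C(369, 6) · (1/2)^15 = 3365759545512 / 32768 = 420719943189/4096 ≈ 102714829.880127.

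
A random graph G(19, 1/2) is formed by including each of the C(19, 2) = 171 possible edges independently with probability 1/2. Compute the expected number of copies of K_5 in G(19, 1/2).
E[# K_5] = C(19, 5) · (1/2)^C(5, 2) = 11628 / 2^10 = 2907/256 ≈ 11.355469

For each 5-subset S of vertices (there are C(19, 5) = 11628 such S), let X_S = 1 if S induces a K_5 (all C(5, 2) = 10 edges present). Then P(X_S = 1) = (1/2)^10 = 1/1024. By linearity of expectation, E[# K_5] = C(19, 5) · (1/2)^10 = 11628 / 1024 = 2907/256 ≈ 11.355469.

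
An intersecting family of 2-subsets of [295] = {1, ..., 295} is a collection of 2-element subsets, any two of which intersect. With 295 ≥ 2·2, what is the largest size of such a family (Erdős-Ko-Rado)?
max |F| = C(294, 1) = 294

Erdős-Ko-Rado (1961): when n ≥ 2k, max |F| = C(n−1, k−1). The bound is attained by the star {A : i ∈ A} for any fixed i ∈ [n]. Here C(295−1, 2−1) = C(294, 1) = 294.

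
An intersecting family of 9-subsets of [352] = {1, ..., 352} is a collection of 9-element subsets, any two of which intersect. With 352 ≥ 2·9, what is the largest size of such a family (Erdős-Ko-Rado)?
max |F| = C(351, 8) = 5272813608709725

The Erdős-Ko-Rado theorem states: for n ≥ 2k, an intersecting family of k-subsets of an n-element set has size at most C(n − 1, k − 1), with equality for 'star' families {A ⊆ [n] : |A| = k, i ∈ A} (fix an element i). For n = 352, k = 9: C(351, 8) = 5272813608709725.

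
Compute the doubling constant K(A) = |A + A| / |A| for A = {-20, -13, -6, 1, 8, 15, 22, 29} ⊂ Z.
K = |A + A| / |A| = 15/8

Enumerate A + A = {a + b : a, b ∈ A}. With |A| = 8, there are |A|^2 = 64 ordered sum pairs; collecting distinct values, A + A = {-40, -33, -26, -19, -12, -5, 2, 9, 16, 23, 30, 37, 44, 51, 58}, so |A + A| = 15. Thus K = 15/8. Here |A + A| = 2|A| − 1 = 15, the minimum possible — so K = 15/8 is minimal, which holds iff A is an arithmetic progression.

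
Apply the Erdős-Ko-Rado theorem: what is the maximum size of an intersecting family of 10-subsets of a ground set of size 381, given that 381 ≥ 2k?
max |F| = C(380, 9) = 413842806206758500

Erdős-Ko-Rado (1961): when n ≥ 2k, max |F| = C(n−1, k−1). The bound is attained by the star {A : i ∈ A} for any fixed i ∈ [n]. Here C(381−1, 10−1) = C(380, 9) = 413842806206758500.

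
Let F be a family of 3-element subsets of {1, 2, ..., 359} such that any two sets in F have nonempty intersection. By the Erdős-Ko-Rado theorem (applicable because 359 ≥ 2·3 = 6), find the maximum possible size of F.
max |F| = C(358, 2) = 63903

The Erdős-Ko-Rado theorem states: for n ≥ 2k, an intersecting family of k-subsets of an n-element set has size at most C(n − 1, k − 1), with equality for 'star' families {A ⊆ [n] : |A| = k, i ∈ A} (fix an element i). For n = 359, k = 3: C(358, 2) = 63903.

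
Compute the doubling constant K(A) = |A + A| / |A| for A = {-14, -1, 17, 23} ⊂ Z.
K = |A + A| / |A| = 10/4 = 5/2

Enumerate A + A = {a + b : a, b ∈ A}. With |A| = 4, there are |A|^2 = 16 ordered sum pairs; collecting distinct values, A + A = {-28, -15, -2, 3, 9, 16, 22, 34, 40, 46}, so |A + A| = 10. Thus K = 10/4 = 5/2. For comparison, the minimum possible |A + A| over all 4-element sets is 2·4 − 1 = 7 (so min K = 7/4), attained only by arithmetic progressions.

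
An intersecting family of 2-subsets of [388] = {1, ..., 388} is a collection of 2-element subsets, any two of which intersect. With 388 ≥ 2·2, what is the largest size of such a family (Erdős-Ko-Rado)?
max |F| = C(387, 1) = 387

The Erdős-Ko-Rado theorem states: for n ≥ 2k, an intersecting family of k-subsets of an n-element set has size at most C(n − 1, k − 1), with equality for 'star' families {A ⊆ [n] : |A| = k, i ∈ A} (fix an element i). For n = 388, k = 2: C(387, 1) = 387.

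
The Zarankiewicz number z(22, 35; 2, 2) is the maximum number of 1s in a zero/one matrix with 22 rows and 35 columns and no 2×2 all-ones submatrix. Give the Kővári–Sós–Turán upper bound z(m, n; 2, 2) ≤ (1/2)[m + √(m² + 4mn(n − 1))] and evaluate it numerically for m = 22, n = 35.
z(22, 35; 2, 2) ≤ (1/2)[22 + √(22² + 4·22·35·34)] = (1/2)[22 + √105204] = 173.1758

Kővári–Sós–Turán: let r_1, ..., r_22 be the row sums and z = Σ r_i the total number of 1s. Each pair of columns can share at most one row with both entries 1 (else a 2×2 all-ones block appears), so Σ_i C(r_i, 2) ≤ C(35, 2) = 595. By convexity Σ_i C(r_i, 2) ≥ 22·C(z/22, 2) = z(z − 22)/(2·22), giving z² − 22z − 22·35·34 ≤ 0 and hence z ≤ (1/2)[22 + √(484 + 4·26180)] = (1/2)[22 + √105204] ≈ (1/2)(22 + 324.3517) = 173.1758.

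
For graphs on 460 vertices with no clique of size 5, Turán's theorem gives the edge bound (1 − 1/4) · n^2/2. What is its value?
Turán density bound = (3/4) · 460^2/2 = 79350

Turán's theorem: ex(n, K_{r+1}) is achieved by the complete r-partite Turán graph T(n, r) with parts as balanced as possible, and is at most (1 − 1/r) · n^2/2. For r = 4, n = 460: the density bound is (3/4) · 211600/2 = 79350. Since 4 ∣ 460, the Turán graph T(460, 4) has parts of equal size 115, and its edge count e(T(460, 4)) = 79350 attains the density bound exactly.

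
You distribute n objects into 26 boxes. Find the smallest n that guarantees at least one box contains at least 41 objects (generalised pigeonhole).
n = (41 − 1)·26 + 1 = 1041

By the generalised pigeonhole principle, to guarantee some box contains ≥ r objects we need more than (r − 1) · k objects total. Threshold: n = (r − 1) · k + 1. With r = 41 and k = 26: n = 40 · 26 + 1 = 1040 + 1 = 1041. For n = 1040 = 40 · 26, we can put exactly 40 objects in every box, avoiding 41 in any single one — so 1041 is tight.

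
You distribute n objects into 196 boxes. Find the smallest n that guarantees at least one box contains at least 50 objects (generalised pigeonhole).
n = (50 − 1)·196 + 1 = 9605

By the generalised pigeonhole principle, to guarantee some box contains ≥ r objects we need more than (r − 1) · k objects total. Threshold: n = (r − 1) · k + 1. With r = 50 and k = 196: n = 49 · 196 + 1 = 9604 + 1 = 9605. For n = 9604 = 49 · 196, we can put exactly 49 objects in every box, avoiding 50 in any single one — so 9605 is tight.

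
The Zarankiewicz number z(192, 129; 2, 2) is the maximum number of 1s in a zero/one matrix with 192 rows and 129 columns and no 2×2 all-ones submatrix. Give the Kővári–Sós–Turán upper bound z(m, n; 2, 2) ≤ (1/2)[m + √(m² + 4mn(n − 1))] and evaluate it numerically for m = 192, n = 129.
z(192, 129; 2, 2) ≤ (1/2)[192 + √(192² + 4·192·129·128)] = (1/2)[192 + √12718080] = 1879.1209

Kővári–Sós–Turán: let r_1, ..., r_192 be the row sums and z = Σ r_i the total number of 1s. Each pair of columns can share at most one row with both entries 1 (else a 2×2 all-ones block appears), so Σ_i C(r_i, 2) ≤ C(129, 2) = 8256. By convexity Σ_i C(r_i, 2) ≥ 192·C(z/192, 2) = z(z − 192)/(2·192), giving z² − 192z − 192·129·128 ≤ 0 and hence z ≤ (1/2)[192 + √(36864 + 4·3170304)] = (1/2)[192 + √12718080] ≈ (1/2)(192 + 3566.2417) = 1879.1209.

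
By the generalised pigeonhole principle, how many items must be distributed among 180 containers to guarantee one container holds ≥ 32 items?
n = (32 − 1)·180 + 1 = 5581

By the generalised pigeonhole principle, to guarantee some box contains ≥ r objects we need more than (r − 1) · k objects total. Threshold: n = (r − 1) · k + 1. With r = 32 and k = 180: n = 31 · 180 + 1 = 5580 + 1 = 5581. For n = 5580 = 31 · 180, we can put exactly 31 objects in every box, avoiding 32 in any single one — so 5581 is tight.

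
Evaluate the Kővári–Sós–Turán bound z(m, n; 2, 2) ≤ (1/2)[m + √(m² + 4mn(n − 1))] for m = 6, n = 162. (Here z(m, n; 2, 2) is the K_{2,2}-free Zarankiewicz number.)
z(6, 162; 2, 2) ≤ (1/2)[6 + √(6² + 4·6·162·161)] = (1/2)[6 + √626004] = 398.6021

Kővári–Sós–Turán: let r_1, ..., r_6 be the row sums and z = Σ r_i the total number of 1s. Each pair of columns can share at most one row with both entries 1 (else a 2×2 all-ones block appears), so Σ_i C(r_i, 2) ≤ C(162, 2) = 13041. By convexity Σ_i C(r_i, 2) ≥ 6·C(z/6, 2) = z(z − 6)/(2·6), giving z² − 6z − 6·162·161 ≤ 0 and hence z ≤ (1/2)[6 + √(36 + 4·156492)] = (1/2)[6 + √626004] ≈ (1/2)(6 + 791.2041) = 398.6021.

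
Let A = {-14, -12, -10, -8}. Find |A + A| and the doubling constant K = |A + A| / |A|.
K = |A + A| / |A| = 7/4

Enumerate A + A = {a + b : a, b ∈ A}. With |A| = 4, there are |A|^2 = 16 ordered sum pairs; collecting distinct values, A + A = {-28, -26, -24, -22, -20, -18, -16}, so |A + A| = 7. Thus K = 7/4. Here |A + A| = 2|A| − 1 = 7, the minimum possible — so K = 7/4 is minimal, which holds iff A is an arithmetic progression.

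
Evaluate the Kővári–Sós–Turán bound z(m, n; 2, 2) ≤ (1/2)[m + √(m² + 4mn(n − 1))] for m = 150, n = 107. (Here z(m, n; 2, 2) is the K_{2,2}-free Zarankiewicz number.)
z(150, 107; 2, 2) ≤ (1/2)[150 + √(150² + 4·150·107·106)] = (1/2)[150 + √6827700] = 1381.4934

Kővári–Sós–Turán: let r_1, ..., r_150 be the row sums and z = Σ r_i the total number of 1s. Each pair of columns can share at most one row with both entries 1 (else a 2×2 all-ones block appears), so Σ_i C(r_i, 2) ≤ C(107, 2) = 5671. By convexity Σ_i C(r_i, 2) ≥ 150·C(z/150, 2) = z(z − 150)/(2·150), giving z² − 150z − 150·107·106 ≤ 0 and hence z ≤ (1/2)[150 + √(22500 + 4·1701300)] = (1/2)[150 + √6827700] ≈ (1/2)(150 + 2612.9868) = 1381.4934.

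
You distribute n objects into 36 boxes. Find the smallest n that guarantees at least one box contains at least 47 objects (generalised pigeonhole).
n = (47 − 1)·36 + 1 = 1657

By the generalised pigeonhole principle, to guarantee some box contains ≥ r objects we need more than (r − 1) · k objects total. Threshold: n = (r − 1) · k + 1. With r = 47 and k = 36: n = 46 · 36 + 1 = 1656 + 1 = 1657. For n = 1656 = 46 · 36, we can put exactly 46 objects in every box, avoiding 47 in any single one — so 1657 is tight.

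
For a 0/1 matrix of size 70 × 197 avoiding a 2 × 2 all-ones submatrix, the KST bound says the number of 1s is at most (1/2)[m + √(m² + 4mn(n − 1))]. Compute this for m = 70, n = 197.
z(70, 197; 2, 2) ≤ (1/2)[70 + √(70² + 4·70·197·196)] = (1/2)[70 + √10816260] = 1679.4041

Kővári–Sós–Turán: let r_1, ..., r_70 be the row sums and z = Σ r_i the total number of 1s. Each pair of columns can share at most one row with both entries 1 (else a 2×2 all-ones block appears), so Σ_i C(r_i, 2) ≤ C(197, 2) = 19306. By convexity Σ_i C(r_i, 2) ≥ 70·C(z/70, 2) = z(z − 70)/(2·70), giving z² − 70z − 70·197·196 ≤ 0 and hence z ≤ (1/2)[70 + √(4900 + 4·2702840)] = (1/2)[70 + √10816260] ≈ (1/2)(70 + 3288.8083) = 1679.4041.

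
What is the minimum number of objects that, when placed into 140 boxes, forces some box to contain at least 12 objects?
n = (12 − 1)·140 + 1 = 1541

By the generalised pigeonhole principle, to guarantee some box contains ≥ r objects we need more than (r − 1) · k objects total. Threshold: n = (r − 1) · k + 1. With r = 12 and k = 140: n = 11 · 140 + 1 = 1540 + 1 = 1541. For n = 1540 = 11 · 140, we can put exactly 11 objects in every box, avoiding 12 in any single one — so 1541 is tight.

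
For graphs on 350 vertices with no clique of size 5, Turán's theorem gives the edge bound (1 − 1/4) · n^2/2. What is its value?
Turán density bound = (3/4) · 350^2/2 = 91875/2 ≈ 45937.5

Turán's theorem: ex(n, K_{r+1}) is achieved by the complete r-partite Turán graph T(n, r) with parts as balanced as possible, and is at most (1 − 1/r) · n^2/2. For r = 4, n = 350: the density bound is (3/4) · 122500/2 = 91875/2 ≈ 45937.5. The integer-valued extremum is e(T(350, 4)) = 45937, which is strictly less than the density bound 91875/2 since 4 ∤ 350 (the parts of T(350, 4) cannot all be equal).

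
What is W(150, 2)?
W(150, 2) = 150 + 1 = 151

A 2-term AP is any pair of integers, so a monochromatic 2-AP exists iff some colour is used at least twice. With 150 colours, the colouring i ↦ i on {1, ..., 150} uses each colour once, avoiding any monochromatic pair, so W(150, 2) > 150. For {1, ..., 151}, pigeonhole forces two integers of the same colour, which form a monochromatic 2-AP. Hence W(150, 2) = 151.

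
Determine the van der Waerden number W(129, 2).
W(129, 2) = 129 + 1 = 130

A 2-term AP is any pair of integers, so a monochromatic 2-AP exists iff some colour is used at least twice. With 129 colours, the colouring i ↦ i on {1, ..., 129} uses each colour once, avoiding any monochromatic pair, so W(129, 2) > 129. For {1, ..., 130}, pigeonhole forces two integers of the same colour, which form a monochromatic 2-AP. Hence W(129, 2) = 130.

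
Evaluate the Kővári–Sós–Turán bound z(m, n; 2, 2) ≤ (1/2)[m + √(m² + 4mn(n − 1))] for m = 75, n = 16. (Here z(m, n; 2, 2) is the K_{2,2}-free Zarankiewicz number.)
z(75, 16; 2, 2) ≤ (1/2)[75 + √(75² + 4·75·16·15)] = (1/2)[75 + √77625] = 176.8063

Kővári–Sós–Turán: let r_1, ..., r_75 be the row sums and z = Σ r_i the total number of 1s. Each pair of columns can share at most one row with both entries 1 (else a 2×2 all-ones block appears), so Σ_i C(r_i, 2) ≤ C(16, 2) = 120. By convexity Σ_i C(r_i, 2) ≥ 75·C(z/75, 2) = z(z − 75)/(2·75), giving z² − 75z − 75·16·15 ≤ 0 and hence z ≤ (1/2)[75 + √(5625 + 4·18000)] = (1/2)[75 + √77625] ≈ (1/2)(75 + 278.6126) = 176.8063.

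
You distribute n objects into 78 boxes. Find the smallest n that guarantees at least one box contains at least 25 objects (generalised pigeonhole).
n = (25 − 1)·78 + 1 = 1873

By the generalised pigeonhole principle, to guarantee some box contains ≥ r objects we need more than (r − 1) · k objects total. Threshold: n = (r − 1) · k + 1. With r = 25 and k = 78: n = 24 · 78 + 1 = 1872 + 1 = 1873. For n = 1872 = 24 · 78, we can put exactly 24 objects in every box, avoiding 25 in any single one — so 1873 is tight.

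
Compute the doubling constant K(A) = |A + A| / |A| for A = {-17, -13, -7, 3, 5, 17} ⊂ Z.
K = |A + A| / |A| = 19/6

Enumerate A + A = {a + b : a, b ∈ A}. With |A| = 6, there are |A|^2 = 36 ordered sum pairs; collecting distinct values, A + A = {-34, -30, -26, -24, -20, -14, -12, -10, -8, -4, -2, 0, 4, 6, 8, 10, 20, 22, 34}, so |A + A| = 19. Thus K = 19/6. For comparison, the minimum possible |A + A| over all 6-element sets is 2·6 − 1 = 11 (so min K = 11/6), attained only by arithmetic progressions.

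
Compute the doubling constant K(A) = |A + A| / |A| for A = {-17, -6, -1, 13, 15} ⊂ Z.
K = |A + A| / |A| = 14/5

Enumerate A + A = {a + b : a, b ∈ A}. With |A| = 5, there are |A|^2 = 25 ordered sum pairs; collecting distinct values, A + A = {-34, -23, -18, -12, -7, -4, -2, 7, 9, 12, 14, 26, 28, 30}, so |A + A| = 14. Thus K = 14/5. For comparison, the minimum possible |A + A| over all 5-element sets is 2·5 − 1 = 9 (so min K = 9/5), attained only by arithmetic progressions.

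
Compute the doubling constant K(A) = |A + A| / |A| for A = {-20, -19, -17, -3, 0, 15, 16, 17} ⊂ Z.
K = |A + A| / |A| = 29/8

Enumerate A + A = {a + b : a, b ∈ A}. With |A| = 8, there are |A|^2 = 64 ordered sum pairs; collecting distinct values, A + A = {-40, -39, -38, -37, -36, -34, -23, -22, -20, -19, -17, -6, -5, -4, -3, -2, -1, 0, 12, 13, 14, 15, 16, 17, 30, 31, 32, 33, 34}, so |A + A| = 29. Thus K = 29/8. For comparison, the minimum possible |A + A| over all 8-element sets is 2·8 − 1 = 15 (so min K = 15/8), attained only by arithmetic progressions.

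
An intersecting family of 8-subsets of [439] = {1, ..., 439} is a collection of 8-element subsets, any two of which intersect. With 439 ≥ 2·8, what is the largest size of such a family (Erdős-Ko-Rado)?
max |F| = C(438, 7) = 584739093226896

The Erdős-Ko-Rado theorem states: for n ≥ 2k, an intersecting family of k-subsets of an n-element set has size at most C(n − 1, k − 1), with equality for 'star' families {A ⊆ [n] : |A| = k, i ∈ A} (fix an element i). For n = 439, k = 8: C(438, 7) = 584739093226896.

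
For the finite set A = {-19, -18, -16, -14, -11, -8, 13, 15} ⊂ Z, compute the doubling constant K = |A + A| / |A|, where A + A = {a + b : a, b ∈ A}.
K = |A + A| / |A| = 30/8 = 15/4

Enumerate A + A = {a + b : a, b ∈ A}. With |A| = 8, there are |A|^2 = 64 ordered sum pairs; collecting distinct values, A + A = {-38, -37, -36, -35, -34, -33, -32, -30, -29, -28, -27, -26, -25, -24, -22, -19, -16, -6, -5, -4, -3, -1, 1, 2, 4, 5, 7, 26, 28, 30}, so |A + A| = 30. Thus K = 30/8 = 15/4. For comparison, the minimum possible |A + A| over all 8-element sets is 2·8 − 1 = 15 (so min K = 15/8), attained only by arithmetic progressions.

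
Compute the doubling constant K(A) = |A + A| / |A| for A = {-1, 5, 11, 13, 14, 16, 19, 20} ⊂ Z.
K = |A + A| / |A| = 27/8

Enumerate A + A = {a + b : a, b ∈ A}. With |A| = 8, there are |A|^2 = 64 ordered sum pairs; collecting distinct values, A + A = {-2, 4, 10, 12, 13, 15, 16, 18, 19, 21, 22, 24, 25, 26, 27, 28, 29, 30, 31, 32, 33, 34, 35, 36, 38, 39, 40}, so |A + A| = 27. Thus K = 27/8. For comparison, the minimum possible |A + A| over all 8-element sets is 2·8 − 1 = 15 (so min K = 15/8), attained only by arithmetic progressions.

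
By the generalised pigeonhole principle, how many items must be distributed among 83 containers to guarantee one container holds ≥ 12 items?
n = (12 − 1)·83 + 1 = 914

By the generalised pigeonhole principle, to guarantee some box contains ≥ r objects we need more than (r − 1) · k objects total. Threshold: n = (r − 1) · k + 1. With r = 12 and k = 83: n = 11 · 83 + 1 = 913 + 1 = 914. For n = 913 = 11 · 83, we can put exactly 11 objects in every box, avoiding 12 in any single one — so 914 is tight.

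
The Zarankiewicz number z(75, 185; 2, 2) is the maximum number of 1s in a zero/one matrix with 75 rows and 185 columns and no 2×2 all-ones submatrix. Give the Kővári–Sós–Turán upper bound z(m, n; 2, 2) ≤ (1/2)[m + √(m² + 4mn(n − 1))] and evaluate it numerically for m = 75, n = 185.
z(75, 185; 2, 2) ≤ (1/2)[75 + √(75² + 4·75·185·184)] = (1/2)[75 + √10217625] = 1635.751

Kővári–Sós–Turán: let r_1, ..., r_75 be the row sums and z = Σ r_i the total number of 1s. Each pair of columns can share at most one row with both entries 1 (else a 2×2 all-ones block appears), so Σ_i C(r_i, 2) ≤ C(185, 2) = 17020. By convexity Σ_i C(r_i, 2) ≥ 75·C(z/75, 2) = z(z − 75)/(2·75), giving z² − 75z − 75·185·184 ≤ 0 and hence z ≤ (1/2)[75 + √(5625 + 4·2553000)] = (1/2)[75 + √10217625] ≈ (1/2)(75 + 3196.502) = 1635.751.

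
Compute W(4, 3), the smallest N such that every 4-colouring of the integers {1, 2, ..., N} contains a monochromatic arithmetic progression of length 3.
W(4, 3) = 76

This is a classical value, W(4, 3) = 76, established by combining an explicit 4-colouring of {1, ..., 75} with no monochromatic 3-AP (giving the lower bound W(4, 3) > 75) and a finite case analysis / exhaustive computer search showing every 4-colouring of {1, ..., 76} has such an AP.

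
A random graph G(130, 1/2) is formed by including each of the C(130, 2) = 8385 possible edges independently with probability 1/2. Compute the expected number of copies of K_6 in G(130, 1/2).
E[# K_6] = C(130, 6) · (1/2)^C(6, 2) = 5963412000 / 2^15 = 186356625/1024 ≈ 181988.891602

For each 6-subset S of vertices (there are C(130, 6) = 5963412000 such S), let X_S = 1 if S induces a K_6 (all C(6, 2) = 15 edges present). Then P(X_S = 1) = (1/2)^15 = 1/32768. By linearity of expectation, E[# K_6] = C(130, 6) · (1/2)^15 = 5963412000 / 32768 = 186356625/1024 ≈ 181988.891602.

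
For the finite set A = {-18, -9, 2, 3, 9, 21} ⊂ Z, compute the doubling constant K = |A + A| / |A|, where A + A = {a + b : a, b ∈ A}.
K = |A + A| / |A| = 20/6 = 10/3

Enumerate A + A = {a + b : a, b ∈ A}. With |A| = 6, there are |A|^2 = 36 ordered sum pairs; collecting distinct values, A + A = {-36, -27, -18, -16, -15, -9, -7, -6, 0, 3, 4, 5, 6, 11, 12, 18, 23, 24, 30, 42}, so |A + A| = 20. Thus K = 20/6 = 10/3. For comparison, the minimum possible |A + A| over all 6-element sets is 2·6 − 1 = 11 (so min K = 11/6), attained only by arithmetic progressions.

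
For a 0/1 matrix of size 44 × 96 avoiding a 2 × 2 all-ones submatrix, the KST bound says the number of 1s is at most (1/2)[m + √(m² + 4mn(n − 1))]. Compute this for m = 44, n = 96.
z(44, 96; 2, 2) ≤ (1/2)[44 + √(44² + 4·44·96·95)] = (1/2)[44 + √1607056] = 655.8486

Kővári–Sós–Turán: let r_1, ..., r_44 be the row sums and z = Σ r_i the total number of 1s. Each pair of columns can share at most one row with both entries 1 (else a 2×2 all-ones block appears), so Σ_i C(r_i, 2) ≤ C(96, 2) = 4560. By convexity Σ_i C(r_i, 2) ≥ 44·C(z/44, 2) = z(z − 44)/(2·44), giving z² − 44z − 44·96·95 ≤ 0 and hence z ≤ (1/2)[44 + √(1936 + 4·401280)] = (1/2)[44 + √1607056] ≈ (1/2)(44 + 1267.6971) = 655.8486.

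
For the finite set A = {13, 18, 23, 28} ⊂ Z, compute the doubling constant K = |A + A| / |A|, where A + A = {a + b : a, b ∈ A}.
K = |A + A| / |A| = 7/4

Enumerate A + A = {a + b : a, b ∈ A}. With |A| = 4, there are |A|^2 = 16 ordered sum pairs; collecting distinct values, A + A = {26, 31, 36, 41, 46, 51, 56}, so |A + A| = 7. Thus K = 7/4. Here |A + A| = 2|A| − 1 = 7, the minimum possible — so K = 7/4 is minimal, which holds iff A is an arithmetic progression.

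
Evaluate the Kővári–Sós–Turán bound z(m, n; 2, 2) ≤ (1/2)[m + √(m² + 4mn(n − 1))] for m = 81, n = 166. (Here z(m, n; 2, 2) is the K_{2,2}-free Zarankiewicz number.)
z(81, 166; 2, 2) ≤ (1/2)[81 + √(81² + 4·81·166·165)] = (1/2)[81 + √8880921] = 1530.5437

Kővári–Sós–Turán: let r_1, ..., r_81 be the row sums and z = Σ r_i the total number of 1s. Each pair of columns can share at most one row with both entries 1 (else a 2×2 all-ones block appears), so Σ_i C(r_i, 2) ≤ C(166, 2) = 13695. By convexity Σ_i C(r_i, 2) ≥ 81·C(z/81, 2) = z(z − 81)/(2·81), giving z² − 81z − 81·166·165 ≤ 0 and hence z ≤ (1/2)[81 + √(6561 + 4·2218590)] = (1/2)[81 + √8880921] ≈ (1/2)(81 + 2980.0874) = 1530.5437.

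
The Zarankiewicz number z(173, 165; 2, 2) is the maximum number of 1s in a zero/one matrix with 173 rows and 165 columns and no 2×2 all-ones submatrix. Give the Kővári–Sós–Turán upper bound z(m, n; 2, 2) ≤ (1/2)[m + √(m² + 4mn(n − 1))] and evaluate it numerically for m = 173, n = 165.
z(173, 165; 2, 2) ≤ (1/2)[173 + √(173² + 4·173·165·164)] = (1/2)[173 + √18755449] = 2251.8781

Kővári–Sós–Turán: let r_1, ..., r_173 be the row sums and z = Σ r_i the total number of 1s. Each pair of columns can share at most one row with both entries 1 (else a 2×2 all-ones block appears), so Σ_i C(r_i, 2) ≤ C(165, 2) = 13530. By convexity Σ_i C(r_i, 2) ≥ 173·C(z/173, 2) = z(z − 173)/(2·173), giving z² − 173z − 173·165·164 ≤ 0 and hence z ≤ (1/2)[173 + √(29929 + 4·4681380)] = (1/2)[173 + √18755449] ≈ (1/2)(173 + 4330.7562) = 2251.8781.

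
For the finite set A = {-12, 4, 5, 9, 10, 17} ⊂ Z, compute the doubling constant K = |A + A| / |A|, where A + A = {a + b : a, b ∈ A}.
K = |A + A| / |A| = 20/6 = 10/3

Enumerate A + A = {a + b : a, b ∈ A}. With |A| = 6, there are |A|^2 = 36 ordered sum pairs; collecting distinct values, A + A = {-24, -8, -7, -3, -2, 5, 8, 9, 10, 13, 14, 15, 18, 19, 20, 21, 22, 26, 27, 34}, so |A + A| = 20. Thus K = 20/6 = 10/3. For comparison, the minimum possible |A + A| over all 6-element sets is 2·6 − 1 = 11 (so min K = 11/6), attained only by arithmetic progressions.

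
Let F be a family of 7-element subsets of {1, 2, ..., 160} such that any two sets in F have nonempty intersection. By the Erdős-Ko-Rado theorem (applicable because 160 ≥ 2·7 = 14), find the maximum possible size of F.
max |F| = C(159, 6) = 20398507129

The Erdős-Ko-Rado theorem states: for n ≥ 2k, an intersecting family of k-subsets of an n-element set has size at most C(n − 1, k − 1), with equality for 'star' families {A ⊆ [n] : |A| = k, i ∈ A} (fix an element i). For n = 160, k = 7: C(159, 6) = 20398507129.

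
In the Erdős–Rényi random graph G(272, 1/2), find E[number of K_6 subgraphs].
E[# K_6] = C(272, 6) · (1/2)^C(6, 2) = 532068806088 / 2^15 = 66508600761/4096 ≈ 16237451.357666

For each 6-subset S of vertices (there are C(272, 6) = 532068806088 such S), let X_S = 1 if S induces a K_6 (all C(6, 2) = 15 edges present). Then P(X_S = 1) = (1/2)^15 = 1/32768. By linearity of expectation, E[# K_6] = C(272, 6) · (1/2)^15 = 532068806088 / 32768 = 66508600761/4096 ≈ 16237451.357666.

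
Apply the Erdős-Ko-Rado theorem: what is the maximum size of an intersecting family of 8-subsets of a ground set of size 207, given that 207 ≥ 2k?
max |F| = C(206, 7) = 2817696242600

The Erdős-Ko-Rado theorem states: for n ≥ 2k, an intersecting family of k-subsets of an n-element set has size at most C(n − 1, k − 1), with equality for 'star' families {A ⊆ [n] : |A| = k, i ∈ A} (fix an element i). For n = 207, k = 8: C(206, 7) = 2817696242600.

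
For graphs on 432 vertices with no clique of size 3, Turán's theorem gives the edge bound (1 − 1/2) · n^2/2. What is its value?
Turán density bound = (1/2) · 432^2/2 = 46656

Turán's theorem: ex(n, K_{r+1}) is achieved by the complete r-partite Turán graph T(n, r) with parts as balanced as possible, and is at most (1 − 1/r) · n^2/2. For r = 2, n = 432: the density bound is (1/2) · 186624/2 = 46656. Since 2 ∣ 432, the Turán graph T(432, 2) has parts of equal size 216, and its edge count e(T(432, 2)) = 46656 attains the density bound exactly.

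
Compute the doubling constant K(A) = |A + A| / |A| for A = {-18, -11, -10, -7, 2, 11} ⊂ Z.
K = |A + A| / |A| = 20/6 = 10/3

Enumerate A + A = {a + b : a, b ∈ A}. With |A| = 6, there are |A|^2 = 36 ordered sum pairs; collecting distinct values, A + A = {-36, -29, -28, -25, -22, -21, -20, -18, -17, -16, -14, -9, -8, -7, -5, 0, 1, 4, 13, 22}, so |A + A| = 20. Thus K = 20/6 = 10/3. For comparison, the minimum possible |A + A| over all 6-element sets is 2·6 − 1 = 11 (so min K = 11/6), attained only by arithmetic progressions.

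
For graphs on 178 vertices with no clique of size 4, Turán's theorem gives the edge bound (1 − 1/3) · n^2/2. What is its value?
Turán density bound = (2/3) · 178^2/2 = 31684/3 ≈ 10561.3333

Turán's theorem: ex(n, K_{r+1}) is achieved by the complete r-partite Turán graph T(n, r) with parts as balanced as possible, and is at most (1 − 1/r) · n^2/2. For r = 3, n = 178: the density bound is (2/3) · 31684/2 = 31684/3 ≈ 10561.3333. The integer-valued extremum is e(T(178, 3)) = 10561, which is strictly less than the density bound 31684/3 since 3 ∤ 178 (the parts of T(178, 3) cannot all be equal).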